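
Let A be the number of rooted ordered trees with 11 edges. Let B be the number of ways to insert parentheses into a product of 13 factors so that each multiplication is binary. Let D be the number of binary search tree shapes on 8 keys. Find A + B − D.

A rooted plane tree with 11 edges has 12 nodes, and the count is C_11. So A = C_11 = 58786.
Bracketing 13 factors into binary products is counted by C_{13−1} = C_12. So B = C_12 = 208012.
Rooted binary trees with 8 nodes (each child slot possibly empty) number C_8. So D = C_8 = 1430.
A + B − D = 58786 + 208012 − 1430 = 265368.

265368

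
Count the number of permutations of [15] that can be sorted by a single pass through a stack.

9694845

By Knuth's characterisation, the stack-sortable permutations of length 15 are the 231-avoiders, numbering C_15.
C_15 = C(30,15)/16 = 155117520/16 = 9694845.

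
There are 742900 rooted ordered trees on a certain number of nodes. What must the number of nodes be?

Rooted ordered trees on m nodes are counted by C_{m−1}, and C_13 = 742900.
So the index is 13, and the number of nodes is 13 + 1 = 14.

14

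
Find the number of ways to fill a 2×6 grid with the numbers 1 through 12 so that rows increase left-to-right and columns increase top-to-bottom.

Standard Young tableaux of shape 2×n are counted by C_n; here n = 6.
C_6 = C(12,6)/7 = 924/7 = 132.

132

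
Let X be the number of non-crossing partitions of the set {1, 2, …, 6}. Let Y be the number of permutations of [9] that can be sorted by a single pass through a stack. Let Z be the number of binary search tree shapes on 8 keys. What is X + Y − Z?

3564

The non-crossing partitions of [6] form a lattice of size C_6. So X = C_6 = 132.
By Knuth's characterisation, the stack-sortable permutations of length 9 are the 231-avoiders, numbering C_9. So Y = C_9 = 4862.
There are C_n binary search tree shapes on n keys; with n = 8 that is C_8. So Z = C_8 = 1430.
X + Y − Z = 132 + 4862 − 1430 = 3564.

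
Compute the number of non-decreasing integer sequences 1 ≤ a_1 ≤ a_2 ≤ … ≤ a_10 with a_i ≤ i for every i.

Weakly increasing sequences with a_i ≤ i biject with Dyck paths of semilength 10, so there are C_10.
C_10 = 16796.

16796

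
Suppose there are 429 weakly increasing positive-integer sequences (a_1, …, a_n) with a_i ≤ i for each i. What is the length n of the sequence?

Such sub-staircase sequences of length n are counted by C_n; 429 = C_7.

7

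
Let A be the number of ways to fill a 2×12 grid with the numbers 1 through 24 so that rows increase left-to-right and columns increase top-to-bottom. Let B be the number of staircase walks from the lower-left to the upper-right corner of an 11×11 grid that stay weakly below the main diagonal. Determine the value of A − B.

149226

Standard Young tableaux of shape 2×n are counted by C_n; here n = 12. So A = C_12 = 208012.
Monotone paths in an n×n grid that stay weakly below the diagonal are counted by C_n; here n = 11. So B = C_11 = 58786.
A − B = 208012 − 58786 = 149226.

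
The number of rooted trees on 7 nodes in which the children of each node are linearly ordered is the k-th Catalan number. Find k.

A rooted plane tree on 7 nodes has 6 edges, and such trees are counted by C_6.

6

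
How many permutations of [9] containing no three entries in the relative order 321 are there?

For any fixed pattern of length 3, the pattern-avoiding permutations of [9] number C_9.
C_9 = C(18,9)/10 = 48620/10 = 4862.

4862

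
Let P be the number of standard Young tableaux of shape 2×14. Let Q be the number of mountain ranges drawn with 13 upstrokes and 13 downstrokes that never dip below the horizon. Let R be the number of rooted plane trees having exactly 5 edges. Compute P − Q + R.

Standard Young tableaux of shape 2×n are counted by C_n; here n = 14. So P = C_14 = 2674440.
Dyck paths of semilength n (length 2n) are counted by C_n; here n = 13. So Q = C_13 = 742900.
A rooted plane tree with 5 edges has 6 nodes, and the count is C_5. So R = C_5 = 42.
P − Q + R = 2674440 − 742900 + 42 = 1931582.

1931582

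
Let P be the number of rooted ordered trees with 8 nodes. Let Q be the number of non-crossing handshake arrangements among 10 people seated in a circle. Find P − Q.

387

Rooted ordered (plane) trees on m nodes have m−1 edges and are counted by C_{m−1}; m = 8 gives C_7. So P = C_7 = 429.
With 10 = 2·5 people, non-crossing handshake pairings are non-crossing perfect matchings on a circle, counted by C_5. So Q = C_5 = 42.
P − Q = 429 − 42 = 387.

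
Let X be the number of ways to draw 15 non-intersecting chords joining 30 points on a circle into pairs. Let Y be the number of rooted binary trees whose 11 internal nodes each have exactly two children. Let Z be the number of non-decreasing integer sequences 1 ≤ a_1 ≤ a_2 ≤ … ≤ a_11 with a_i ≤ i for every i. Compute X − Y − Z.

9577273

Pairing 30 circle points by 15 non-crossing chords gives C_15 matchings. So X = C_15 = 9694845.
The number of full binary trees on 11 internal nodes is the Catalan number C_11. So Y = C_11 = 58786.
Such sub-staircase sequences of length n are counted by C_n; here n = 11. So Z = C_11 = 58786.
X − Y − Z = 9694845 − 58786 − 58786 = 9577273.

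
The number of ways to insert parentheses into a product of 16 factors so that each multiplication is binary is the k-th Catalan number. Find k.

15

Bracketing 16 factors into binary products is counted by C_{16−1} = C_15.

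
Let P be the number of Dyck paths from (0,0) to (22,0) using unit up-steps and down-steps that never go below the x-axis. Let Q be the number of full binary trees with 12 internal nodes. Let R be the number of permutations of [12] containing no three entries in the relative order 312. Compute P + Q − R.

58786

A Dyck path with 11 up-steps and 11 down-steps has semilength 11, so there are C_11 of them. So P = C_11 = 58786.
The number of full binary trees on 12 internal nodes is the Catalan number C_12. So Q = C_12 = 208012.
Permutations of [n] avoiding any single length-3 pattern are counted by C_n; here n = 12. So R = C_12 = 208012.
P + Q − R = 58786 + 208012 − 208012 = 58786.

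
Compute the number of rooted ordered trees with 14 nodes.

A rooted plane tree on 14 nodes has 13 edges, and such trees are counted by C_13.
C_13 = C(26,13)/14 = 10400600/14 = 742900.

742900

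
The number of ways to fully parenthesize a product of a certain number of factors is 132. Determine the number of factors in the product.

7

Parenthesizations of m factors are counted by C_{m−1}. Since C_6 = 132, the index is 6.
So the index is 6, and the number of factors is 6 + 1 = 7.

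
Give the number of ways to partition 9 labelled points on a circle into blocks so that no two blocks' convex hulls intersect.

4862

Non-crossing partitions of an n-element set are counted by C_n; here n = 9.
C_9 = C(18,9)/10 = 48620/10 = 4862.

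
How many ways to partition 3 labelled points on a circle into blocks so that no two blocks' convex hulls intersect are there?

5

Non-crossing partitions of an n-element set are counted by C_n; here n = 3.
C_3 = 5.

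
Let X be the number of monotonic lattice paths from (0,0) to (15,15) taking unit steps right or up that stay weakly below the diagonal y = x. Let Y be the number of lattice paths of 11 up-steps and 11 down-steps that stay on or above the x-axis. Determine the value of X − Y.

Monotone paths in an n×n grid that stay weakly below the diagonal are counted by C_n; here n = 15. So X = C_15 = 9694845.
A Dyck path with 11 up-steps and 11 down-steps has semilength 11, so there are C_11 of them. So Y = C_11 = 58786.
X − Y = 9694845 − 58786 = 9636059.

9636059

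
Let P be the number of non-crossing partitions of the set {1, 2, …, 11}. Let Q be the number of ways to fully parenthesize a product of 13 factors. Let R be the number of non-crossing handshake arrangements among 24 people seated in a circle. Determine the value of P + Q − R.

The non-crossing partitions of [11] form a lattice of size C_11. So P = C_11 = 58786.
Parenthesizations of m factors correspond to full binary trees with m leaves, counted by C_{m−1}; m = 13 gives C_12. So Q = C_12 = 208012.
Non-crossing handshake pairings of 2n people are counted by C_n; 24 people gives n = 12. So R = C_12 = 208012.
P + Q − R = 58786 + 208012 − 208012 = 58786.

58786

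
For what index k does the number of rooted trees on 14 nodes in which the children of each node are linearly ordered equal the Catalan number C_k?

Rooted ordered (plane) trees on m nodes have m−1 edges and are counted by C_{m−1}; m = 14 gives C_13.

13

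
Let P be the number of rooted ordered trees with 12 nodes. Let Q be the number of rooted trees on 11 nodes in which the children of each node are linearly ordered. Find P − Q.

41990

Rooted ordered (plane) trees on m nodes have m−1 edges and are counted by C_{m−1}; m = 12 gives C_11. So P = C_11 = 58786.
A rooted plane tree on 11 nodes has 10 edges, and such trees are counted by C_10. So Q = C_10 = 16796.
P − Q = 58786 − 16796 = 41990.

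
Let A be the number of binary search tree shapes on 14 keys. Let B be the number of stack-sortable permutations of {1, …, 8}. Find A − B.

Binary trees (left/right distinguished) on n nodes are counted by C_n; here n = 14. So A = C_14 = 2674440.
By Knuth's characterisation, the stack-sortable permutations of length 8 are the 231-avoiders, numbering C_8. So B = C_8 = 1430.
A − B = 2674440 − 1430 = 2673010.

2673010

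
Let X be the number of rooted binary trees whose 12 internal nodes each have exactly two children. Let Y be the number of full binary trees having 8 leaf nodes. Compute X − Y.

207583

The number of full binary trees on 12 internal nodes is the Catalan number C_12. So X = C_12 = 208012.
Full binary trees with 8 leaves have 8−1 = 7 internal nodes, so there are C_7 of them. So Y = C_7 = 429.
X − Y = 208012 − 429 = 207583.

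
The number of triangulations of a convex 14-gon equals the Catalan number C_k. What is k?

Triangulations of a convex m-gon are counted by C_{m−2}; with m = 14 this is C_12.

12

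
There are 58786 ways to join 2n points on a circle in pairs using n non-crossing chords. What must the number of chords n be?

Non-crossing pairings of 2n points on a circle are counted by C_n. The Catalan number equal to 58786 is C_11.

11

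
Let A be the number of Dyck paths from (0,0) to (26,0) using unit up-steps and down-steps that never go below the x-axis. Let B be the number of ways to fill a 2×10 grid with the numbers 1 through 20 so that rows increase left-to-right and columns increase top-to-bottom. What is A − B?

726104

A Dyck path with 13 up-steps and 13 down-steps has semilength 13, so there are C_13 of them. So A = C_13 = 742900.
By the hook-length formula (or a Dyck-path bijection), SYT of shape 2×10 number C_10. So B = C_10 = 16796.
A − B = 742900 − 16796 = 726104.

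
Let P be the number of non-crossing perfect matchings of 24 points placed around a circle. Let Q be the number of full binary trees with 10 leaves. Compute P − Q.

203150

Pairing 24 circle points by 12 non-crossing chords gives C_12 matchings. So P = C_12 = 208012.
Full binary trees with 10 leaves have 10−1 = 9 internal nodes, so there are C_9 of them. So Q = C_9 = 4862.
P − Q = 208012 − 4862 = 203150.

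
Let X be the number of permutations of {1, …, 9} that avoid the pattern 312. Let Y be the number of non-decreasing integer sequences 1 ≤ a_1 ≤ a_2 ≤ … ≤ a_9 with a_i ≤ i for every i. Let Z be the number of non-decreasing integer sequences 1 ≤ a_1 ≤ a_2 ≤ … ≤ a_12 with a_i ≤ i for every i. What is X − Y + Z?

Permutations of [n] avoiding any single length-3 pattern are counted by C_n; here n = 9. So X = C_9 = 4862.
Weakly increasing sequences with a_i ≤ i biject with Dyck paths of semilength 9, so there are C_9. So Y = C_9 = 4862.
Weakly increasing sequences with a_i ≤ i biject with Dyck paths of semilength 12, so there are C_12. So Z = C_12 = 208012.
X − Y + Z = 4862 − 4862 + 208012 = 208012.

208012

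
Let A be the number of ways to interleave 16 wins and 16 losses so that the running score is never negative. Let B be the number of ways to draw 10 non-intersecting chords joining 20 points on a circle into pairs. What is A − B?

Ballot sequences with n votes each where one side never trails are Dyck words, counted by C_n; here n = 16. So A = C_16 = 35357670.
Pairing 20 circle points by 10 non-crossing chords gives C_10 matchings. So B = C_10 = 16796.
A − B = 35357670 − 16796 = 35340874.

35340874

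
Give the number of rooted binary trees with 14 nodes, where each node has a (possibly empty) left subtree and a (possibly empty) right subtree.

2674440

Rooted binary trees with 14 nodes (each child slot possibly empty) number C_14.
C_14 = C_13 · 2(2·13+1)/(13+2) = 742900 · 54/15 = 2674440.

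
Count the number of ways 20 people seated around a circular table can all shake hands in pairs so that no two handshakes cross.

With 20 = 2·10 people, non-crossing handshake pairings are non-crossing perfect matchings on a circle, counted by C_10.
C_10 = C(20,10)/11 = 184756/11 = 16796.

16796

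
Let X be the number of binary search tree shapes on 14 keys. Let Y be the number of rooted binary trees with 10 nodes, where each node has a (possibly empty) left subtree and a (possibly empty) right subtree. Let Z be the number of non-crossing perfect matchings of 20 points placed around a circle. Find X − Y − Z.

There are C_n binary search tree shapes on n keys; with n = 14 that is C_14. So X = C_14 = 2674440.
Binary trees (left/right distinguished) on n nodes are counted by C_n; here n = 10. So Y = C_10 = 16796.
Non-crossing perfect matchings of 2n points on a circle are counted by C_n; with 20 points, n = 10. So Z = C_10 = 16796.
X − Y − Z = 2674440 − 16796 − 16796 = 2640848.

2640848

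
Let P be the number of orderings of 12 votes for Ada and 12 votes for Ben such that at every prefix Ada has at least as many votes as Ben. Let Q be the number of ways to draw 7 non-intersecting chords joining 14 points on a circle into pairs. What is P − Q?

Reading a vote for the leader as '(' and for the other as ')' turns such a sequence into a balanced string of 12 pairs, so the count is C_12. So P = C_12 = 208012.
Pairing 14 circle points by 7 non-crossing chords gives C_7 matchings. So Q = C_7 = 429.
P − Q = 208012 − 429 = 207583.

207583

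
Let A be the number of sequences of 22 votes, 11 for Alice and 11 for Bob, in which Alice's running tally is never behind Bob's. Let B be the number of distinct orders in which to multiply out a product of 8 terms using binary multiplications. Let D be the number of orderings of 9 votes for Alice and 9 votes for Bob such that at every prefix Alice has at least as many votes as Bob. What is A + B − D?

54353

Reading a vote for the leader as '(' and for the other as ')' turns such a sequence into a balanced string of 11 pairs, so the count is C_11. So A = C_11 = 58786.
Ways to associate a product of 8 factors correspond to binary trees on 8 leaves, so the count is C_7. So B = C_7 = 429.
Ballot sequences with n votes each where one side never trails are Dyck words, counted by C_n; here n = 9. So D = C_9 = 4862.
A + B − D = 58786 + 429 − 4862 = 54353.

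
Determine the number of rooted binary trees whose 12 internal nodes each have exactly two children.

Full binary trees with n internal nodes are counted by C_n; here n = 12.
C_12 = C(24,12)/13 = 2704156/13 = 208012.

208012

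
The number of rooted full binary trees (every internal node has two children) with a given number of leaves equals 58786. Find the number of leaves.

12

Full binary trees with L leaves are counted by C_{L−1}, and C_11 = 58786.
So the index is 11, and the number of leaves is 11 + 1 = 12.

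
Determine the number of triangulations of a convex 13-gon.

58786

Triangulations of a convex m-gon are counted by C_{m−2}; with m = 13 this is C_11.
C_11 = 58786.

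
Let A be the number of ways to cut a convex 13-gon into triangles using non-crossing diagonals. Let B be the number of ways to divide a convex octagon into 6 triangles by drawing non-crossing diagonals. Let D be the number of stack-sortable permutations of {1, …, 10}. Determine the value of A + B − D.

42122

Triangulations of a convex m-gon are counted by C_{m−2}; with m = 13 this is C_11. So A = C_11 = 58786.
A convex 8-gon is triangulated into 6 triangles, and the number of such triangulations is the Catalan number C_{8−2} = C_6. So B = C_6 = 132.
By Knuth's characterisation, the stack-sortable permutations of length 10 are the 231-avoiders, numbering C_10. So D = C_10 = 16796.
A + B − D = 58786 + 132 − 16796 = 42122.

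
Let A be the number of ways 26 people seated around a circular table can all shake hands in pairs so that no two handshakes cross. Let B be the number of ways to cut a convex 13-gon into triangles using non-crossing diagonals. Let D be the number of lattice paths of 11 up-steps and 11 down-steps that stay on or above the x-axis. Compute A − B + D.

With 26 = 2·13 people, non-crossing handshake pairings are non-crossing perfect matchings on a circle, counted by C_13. So A = C_13 = 742900.
A convex 13-gon is triangulated into 11 triangles, and the number of such triangulations is the Catalan number C_{13−2} = C_11. So B = C_11 = 58786.
A Dyck path with 11 up-steps and 11 down-steps has semilength 11, so there are C_11 of them. So D = C_11 = 58786.
A − B + D = 742900 − 58786 + 58786 = 742900.

742900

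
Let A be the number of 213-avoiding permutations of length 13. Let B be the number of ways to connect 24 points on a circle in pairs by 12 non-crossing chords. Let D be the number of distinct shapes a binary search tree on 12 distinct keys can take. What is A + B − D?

742900

For any fixed pattern of length 3, the pattern-avoiding permutations of [13] number C_13. So A = C_13 = 742900.
Pairing 24 circle points by 12 non-crossing chords gives C_12 matchings. So B = C_12 = 208012.
There are C_n binary search tree shapes on n keys; with n = 12 that is C_12. So D = C_12 = 208012.
A + B − D = 742900 + 208012 − 208012 = 742900.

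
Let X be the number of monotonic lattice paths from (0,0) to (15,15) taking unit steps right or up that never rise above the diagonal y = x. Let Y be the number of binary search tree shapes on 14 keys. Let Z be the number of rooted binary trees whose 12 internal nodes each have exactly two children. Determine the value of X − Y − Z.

6812393

Sub-diagonal monotone paths from (0,0) to (15,15) biject with Dyck paths of semilength 15, giving C_15. So X = C_15 = 9694845.
Rooted binary trees with 14 nodes (each child slot possibly empty) number C_14. So Y = C_14 = 2674440.
The number of full binary trees on 12 internal nodes is the Catalan number C_12. So Z = C_12 = 208012.
X − Y − Z = 9694845 − 2674440 − 208012 = 6812393.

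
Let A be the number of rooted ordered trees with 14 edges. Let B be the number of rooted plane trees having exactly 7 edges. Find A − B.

A rooted plane tree with 14 edges has 15 nodes, and the count is C_14. So A = C_14 = 2674440.
Rooted ordered trees with n edges are counted by C_n; here n = 7. So B = C_7 = 429.
A − B = 2674440 − 429 = 2674011.

2674011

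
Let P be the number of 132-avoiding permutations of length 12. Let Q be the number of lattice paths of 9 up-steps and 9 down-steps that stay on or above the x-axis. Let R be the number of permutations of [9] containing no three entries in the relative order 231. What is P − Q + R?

208012

Permutations of [n] avoiding any single length-3 pattern are counted by C_n; here n = 12. So P = C_12 = 208012.
A Dyck path with 9 up-steps and 9 down-steps has semilength 9, so there are C_9 of them. So Q = C_9 = 4862.
For any fixed pattern of length 3, the pattern-avoiding permutations of [9] number C_9. So R = C_9 = 4862.
P − Q + R = 208012 − 4862 + 4862 = 208012.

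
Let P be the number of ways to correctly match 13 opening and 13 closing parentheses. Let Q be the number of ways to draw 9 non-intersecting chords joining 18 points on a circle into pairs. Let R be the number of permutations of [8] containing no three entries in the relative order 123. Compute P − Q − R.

Balanced strings of n pairs of brackets are counted by C_n; here n = 13. So P = C_13 = 742900.
Non-crossing perfect matchings of 2n points on a circle are counted by C_n; with 18 points, n = 9. So Q = C_9 = 4862.
For any fixed pattern of length 3, the pattern-avoiding permutations of [8] number C_8. So R = C_8 = 1430.
P − Q − R = 742900 − 4862 − 1430 = 736608.

736608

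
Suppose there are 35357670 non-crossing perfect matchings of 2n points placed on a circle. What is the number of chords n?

16

Non-crossing pairings of 2n points on a circle are counted by C_n, and C_16 = 35357670.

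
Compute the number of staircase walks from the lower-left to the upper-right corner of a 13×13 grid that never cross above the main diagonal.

742900

Sub-diagonal monotone paths from (0,0) to (13,13) biject with Dyck paths of semilength 13, giving C_13.
C_13 = C(26,13)/14 = 10400600/14 = 742900.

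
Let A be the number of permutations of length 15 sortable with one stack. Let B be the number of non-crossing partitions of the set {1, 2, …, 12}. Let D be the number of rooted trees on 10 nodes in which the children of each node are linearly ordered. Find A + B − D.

Stack-sortable permutations are exactly the 231-avoiding ones, counted by C_n; here n = 15. So A = C_15 = 9694845.
Non-crossing partitions of an n-element set are counted by C_n; here n = 12. So B = C_12 = 208012.
Rooted ordered (plane) trees on m nodes have m−1 edges and are counted by C_{m−1}; m = 10 gives C_9. So D = C_9 = 4862.
A + B − D = 9694845 + 208012 − 4862 = 9897995.

9897995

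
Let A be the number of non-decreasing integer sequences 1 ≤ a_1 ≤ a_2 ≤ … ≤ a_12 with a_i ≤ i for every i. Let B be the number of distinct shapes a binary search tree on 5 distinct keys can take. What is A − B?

Weakly increasing sequences with a_i ≤ i biject with Dyck paths of semilength 12, so there are C_12. So A = C_12 = 208012.
Binary trees (left/right distinguished) on n nodes are counted by C_n; here n = 5. So B = C_5 = 42.
A − B = 208012 − 42 = 207970.

207970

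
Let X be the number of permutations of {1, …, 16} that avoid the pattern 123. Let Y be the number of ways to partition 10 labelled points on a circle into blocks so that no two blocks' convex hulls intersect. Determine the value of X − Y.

35340874

Permutations of [n] avoiding any single length-3 pattern are counted by C_n; here n = 16. So X = C_16 = 35357670.
Non-crossing partitions of an n-element set are counted by C_n; here n = 10. So Y = C_10 = 16796.
X − Y = 35357670 − 16796 = 35340874.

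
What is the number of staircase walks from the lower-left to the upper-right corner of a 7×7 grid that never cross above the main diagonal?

Monotone paths in an n×n grid that stay weakly below the diagonal are counted by C_n; here n = 7.
C_7 = C(14,7)/8 = 3432/8 = 429.

429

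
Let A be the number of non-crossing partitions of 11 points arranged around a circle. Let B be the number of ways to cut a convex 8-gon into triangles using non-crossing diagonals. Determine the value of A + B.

The non-crossing partitions of [11] form a lattice of size C_11. So A = C_11 = 58786.
The number of triangulations of an 8-gon is the Catalan number C_6 (index = sides − 2). So B = C_6 = 132.
A + B = 58786 + 132 = 58918.

58918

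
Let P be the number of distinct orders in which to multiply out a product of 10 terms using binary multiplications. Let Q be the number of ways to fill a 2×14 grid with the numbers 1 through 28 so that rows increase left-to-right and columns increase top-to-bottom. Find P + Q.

Ways to associate a product of 10 factors correspond to binary trees on 10 leaves, so the count is C_9. So P = C_9 = 4862.
By the hook-length formula (or a Dyck-path bijection), SYT of shape 2×14 number C_14. So Q = C_14 = 2674440.
P + Q = 4862 + 2674440 = 2679302.

2679302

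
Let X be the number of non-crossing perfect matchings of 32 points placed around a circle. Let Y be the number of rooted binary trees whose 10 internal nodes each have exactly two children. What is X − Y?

Pairing 32 circle points by 16 non-crossing chords gives C_16 matchings. So X = C_16 = 35357670.
Full binary trees with n internal nodes are counted by C_n; here n = 10. So Y = C_10 = 16796.
X − Y = 35357670 − 16796 = 35340874.

35340874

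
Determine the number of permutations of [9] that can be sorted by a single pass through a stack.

Stack-sortable permutations are exactly the 231-avoiding ones, counted by C_n; here n = 9.
C_9 = 4862.

4862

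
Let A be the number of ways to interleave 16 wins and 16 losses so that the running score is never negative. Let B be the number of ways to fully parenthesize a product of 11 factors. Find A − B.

Reading a vote for the leader as '(' and for the other as ')' turns such a sequence into a balanced string of 16 pairs, so the count is C_16. So A = C_16 = 35357670.
Bracketing 11 factors into binary products is counted by C_{11−1} = C_10. So B = C_10 = 16796.
A − B = 35357670 − 16796 = 35340874.

35340874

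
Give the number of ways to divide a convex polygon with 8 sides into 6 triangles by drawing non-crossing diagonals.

132

A convex 8-gon is triangulated into 6 triangles, and the number of such triangulations is the Catalan number C_{8−2} = C_6.
C_6 = 132.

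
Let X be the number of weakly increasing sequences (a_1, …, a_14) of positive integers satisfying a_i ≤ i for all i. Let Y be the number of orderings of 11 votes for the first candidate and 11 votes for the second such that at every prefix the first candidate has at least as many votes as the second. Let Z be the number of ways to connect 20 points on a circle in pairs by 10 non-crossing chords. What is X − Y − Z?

2598858

Such sub-staircase sequences of length n are counted by C_n; here n = 14. So X = C_14 = 2674440.
Reading a vote for the leader as '(' and for the other as ')' turns such a sequence into a balanced string of 11 pairs, so the count is C_11. So Y = C_11 = 58786.
Pairing 20 circle points by 10 non-crossing chords gives C_10 matchings. So Z = C_10 = 16796.
X − Y − Z = 2674440 − 58786 − 16796 = 2598858.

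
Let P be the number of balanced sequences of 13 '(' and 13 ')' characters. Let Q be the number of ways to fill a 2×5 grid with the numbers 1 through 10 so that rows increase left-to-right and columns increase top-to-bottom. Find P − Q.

With 13 pairs the number of balanced bracket strings is the Catalan number C_13. So P = C_13 = 742900.
By the hook-length formula (or a Dyck-path bijection), SYT of shape 2×5 number C_5. So Q = C_5 = 42.
P − Q = 742900 − 42 = 742858.

742858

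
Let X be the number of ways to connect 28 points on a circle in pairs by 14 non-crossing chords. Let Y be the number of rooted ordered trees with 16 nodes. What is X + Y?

Pairing 28 circle points by 14 non-crossing chords gives C_14 matchings. So X = C_14 = 2674440.
A rooted plane tree on 16 nodes has 15 edges, and such trees are counted by C_15. So Y = C_15 = 9694845.
X + Y = 2674440 + 9694845 = 12369285.

12369285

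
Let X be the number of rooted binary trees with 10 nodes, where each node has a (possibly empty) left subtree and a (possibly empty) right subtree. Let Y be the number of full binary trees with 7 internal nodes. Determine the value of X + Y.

17225

Rooted binary trees with 10 nodes (each child slot possibly empty) number C_10. So X = C_10 = 16796.
The number of full binary trees on 7 internal nodes is the Catalan number C_7. So Y = C_7 = 429.
X + Y = 16796 + 429 = 17225.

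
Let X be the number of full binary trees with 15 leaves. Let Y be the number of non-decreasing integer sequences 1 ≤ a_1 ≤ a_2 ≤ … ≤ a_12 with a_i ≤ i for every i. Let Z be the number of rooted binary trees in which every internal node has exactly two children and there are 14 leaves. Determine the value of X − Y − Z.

Full binary trees with 15 leaves have 15−1 = 14 internal nodes, so there are C_14 of them. So X = C_14 = 2674440.
Such sub-staircase sequences of length n are counted by C_n; here n = 12. So Y = C_12 = 208012.
A full binary tree with L leaves has L−1 internal nodes and is counted by C_{L−1}; L = 14 gives C_13. So Z = C_13 = 742900.
X − Y − Z = 2674440 − 208012 − 742900 = 1723528.

1723528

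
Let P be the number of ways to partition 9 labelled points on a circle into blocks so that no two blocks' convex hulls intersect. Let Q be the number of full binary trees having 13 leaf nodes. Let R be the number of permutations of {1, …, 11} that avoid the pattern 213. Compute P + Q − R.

The non-crossing partitions of [9] form a lattice of size C_9. So P = C_9 = 4862.
A full binary tree with L leaves has L−1 internal nodes and is counted by C_{L−1}; L = 13 gives C_12. So Q = C_12 = 208012.
Permutations of [n] avoiding any single length-3 pattern are counted by C_n; here n = 11. So R = C_11 = 58786.
P + Q − R = 4862 + 208012 − 58786 = 154088.

154088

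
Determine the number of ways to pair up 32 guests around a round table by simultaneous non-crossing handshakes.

With 32 = 2·16 people, non-crossing handshake pairings are non-crossing perfect matchings on a circle, counted by C_16.
C_16 = C(32,16)/17 = 601080390/17 = 35357670.

35357670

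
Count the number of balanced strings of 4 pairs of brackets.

14

With 4 pairs the number of balanced bracket strings is the Catalan number C_4.
C_4 = C(8,4)/5 = 70/5 = 14.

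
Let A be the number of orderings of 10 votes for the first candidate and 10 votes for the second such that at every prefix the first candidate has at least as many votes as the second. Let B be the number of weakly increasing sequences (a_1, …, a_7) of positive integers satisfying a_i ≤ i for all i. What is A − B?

Ballot sequences with n votes each where one side never trails are Dyck words, counted by C_n; here n = 10. So A = C_10 = 16796.
Such sub-staircase sequences of length n are counted by C_n; here n = 7. So B = C_7 = 429.
A − B = 16796 − 429 = 16367.

16367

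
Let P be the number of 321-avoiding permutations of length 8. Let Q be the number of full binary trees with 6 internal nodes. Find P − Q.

For any fixed pattern of length 3, the pattern-avoiding permutations of [8] number C_8. So P = C_8 = 1430.
The number of full binary trees on 6 internal nodes is the Catalan number C_6. So Q = C_6 = 132.
P − Q = 1430 − 132 = 1298.

1298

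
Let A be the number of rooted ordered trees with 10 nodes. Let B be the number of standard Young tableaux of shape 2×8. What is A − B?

3432

A rooted plane tree on 10 nodes has 9 edges, and such trees are counted by C_9. So A = C_9 = 4862.
By the hook-length formula (or a Dyck-path bijection), SYT of shape 2×8 number C_8. So B = C_8 = 1430.
A − B = 4862 − 1430 = 3432.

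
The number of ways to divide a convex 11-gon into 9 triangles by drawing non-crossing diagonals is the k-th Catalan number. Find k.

9

The number of triangulations of an 11-gon is the Catalan number C_9 (index = sides − 2).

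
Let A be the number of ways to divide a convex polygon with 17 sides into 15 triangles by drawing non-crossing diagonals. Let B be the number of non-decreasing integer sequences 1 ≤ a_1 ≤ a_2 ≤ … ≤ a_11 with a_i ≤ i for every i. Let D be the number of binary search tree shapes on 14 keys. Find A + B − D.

Triangulations of a convex m-gon are counted by C_{m−2}; with m = 17 this is C_15. So A = C_15 = 9694845.
Such sub-staircase sequences of length n are counted by C_n; here n = 11. So B = C_11 = 58786.
Binary trees (left/right distinguished) on n nodes are counted by C_n; here n = 14. So D = C_14 = 2674440.
A + B − D = 9694845 + 58786 − 2674440 = 7079191.

7079191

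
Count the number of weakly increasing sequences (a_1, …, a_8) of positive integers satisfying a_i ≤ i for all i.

Weakly increasing sequences with a_i ≤ i biject with Dyck paths of semilength 8, so there are C_8.
C_8 = C(16,8)/9 = 12870/9 = 1430.

1430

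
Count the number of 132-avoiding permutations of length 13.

742900

For any fixed pattern of length 3, the pattern-avoiding permutations of [13] number C_13.
C_13 = C(26,13)/14 = 10400600/14 = 742900.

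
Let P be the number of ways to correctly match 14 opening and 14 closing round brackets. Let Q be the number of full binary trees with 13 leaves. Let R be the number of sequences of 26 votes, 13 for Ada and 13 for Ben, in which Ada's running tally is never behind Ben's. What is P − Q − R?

1723528

A balanced arrangement of 14 bracket pairs is a Dyck word of semilength 14, so the count is C_14. So P = C_14 = 2674440.
Full binary trees with 13 leaves have 13−1 = 12 internal nodes, so there are C_12 of them. So Q = C_12 = 208012.
Ballot sequences with n votes each where one side never trails are Dyck words, counted by C_n; here n = 13. So R = C_13 = 742900.
P − Q − R = 2674440 − 208012 − 742900 = 1723528.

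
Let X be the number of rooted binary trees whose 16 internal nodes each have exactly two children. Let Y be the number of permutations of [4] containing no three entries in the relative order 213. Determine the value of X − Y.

Full binary trees with n internal nodes are counted by C_n; here n = 16. So X = C_16 = 35357670.
For any fixed pattern of length 3, the pattern-avoiding permutations of [4] number C_4. So Y = C_4 = 14.
X − Y = 35357670 − 14 = 35357656.

35357656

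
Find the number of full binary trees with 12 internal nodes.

208012

Full binary trees with n internal nodes are counted by C_n; here n = 12.
C_12 = 208012.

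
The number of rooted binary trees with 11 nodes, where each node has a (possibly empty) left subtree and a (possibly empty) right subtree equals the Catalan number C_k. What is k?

11

Rooted binary trees with 11 nodes (each child slot possibly empty) number C_11.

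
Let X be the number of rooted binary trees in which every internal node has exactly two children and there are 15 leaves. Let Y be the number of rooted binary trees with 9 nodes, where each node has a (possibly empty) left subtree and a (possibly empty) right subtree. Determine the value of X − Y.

2669578

Full binary trees with 15 leaves have 15−1 = 14 internal nodes, so there are C_14 of them. So X = C_14 = 2674440.
There are C_n binary search tree shapes on n keys; with n = 9 that is C_9. So Y = C_9 = 4862.
X − Y = 2674440 − 4862 = 2669578.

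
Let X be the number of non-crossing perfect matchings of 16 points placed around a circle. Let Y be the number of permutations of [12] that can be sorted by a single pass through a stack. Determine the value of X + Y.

209442

Pairing 16 circle points by 8 non-crossing chords gives C_8 matchings. So X = C_8 = 1430.
Stack-sortable permutations are exactly the 231-avoiding ones, counted by C_n; here n = 12. So Y = C_12 = 208012.
X + Y = 1430 + 208012 = 209442.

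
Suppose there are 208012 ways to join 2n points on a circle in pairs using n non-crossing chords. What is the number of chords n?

12

Non-crossing pairings of 2n points on a circle are counted by C_n. Since C_12 = 208012, the index is 12.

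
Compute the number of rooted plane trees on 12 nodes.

A rooted plane tree on 12 nodes has 11 edges, and such trees are counted by C_11.
C_11 = 58786.

58786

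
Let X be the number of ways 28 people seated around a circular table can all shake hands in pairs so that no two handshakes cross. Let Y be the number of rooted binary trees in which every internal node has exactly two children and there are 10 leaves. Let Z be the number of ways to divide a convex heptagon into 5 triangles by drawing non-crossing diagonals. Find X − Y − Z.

2669536

Non-crossing handshake pairings of 2n people are counted by C_n; 28 people gives n = 14. So X = C_14 = 2674440.
A full binary tree with L leaves has L−1 internal nodes and is counted by C_{L−1}; L = 10 gives C_9. So Y = C_9 = 4862.
A convex 7-gon is triangulated into 5 triangles, and the number of such triangulations is the Catalan number C_{7−2} = C_5. So Z = C_5 = 42.
X − Y − Z = 2674440 − 4862 − 42 = 2669536.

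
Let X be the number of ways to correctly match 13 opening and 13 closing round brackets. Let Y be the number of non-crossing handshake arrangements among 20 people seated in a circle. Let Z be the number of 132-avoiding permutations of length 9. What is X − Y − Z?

Balanced strings of n pairs of brackets are counted by C_n; here n = 13. So X = C_13 = 742900.
With 20 = 2·10 people, non-crossing handshake pairings are non-crossing perfect matchings on a circle, counted by C_10. So Y = C_10 = 16796.
For any fixed pattern of length 3, the pattern-avoiding permutations of [9] number C_9. So Z = C_9 = 4862.
X − Y − Z = 742900 − 16796 − 4862 = 721242.

721242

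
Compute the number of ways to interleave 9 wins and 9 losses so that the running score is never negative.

Reading a vote for the leader as '(' and for the other as ')' turns such a sequence into a balanced string of 9 pairs, so the count is C_9.
C_9 = C_8 · 2(2·8+1)/(8+2) = 1430 · 34/10 = 4862.

4862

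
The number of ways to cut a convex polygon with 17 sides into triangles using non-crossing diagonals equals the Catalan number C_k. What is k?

15

Triangulations of a convex m-gon are counted by C_{m−2}; with m = 17 this is C_15.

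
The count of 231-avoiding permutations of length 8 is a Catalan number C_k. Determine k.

Permutations of [n] avoiding any single length-3 pattern are counted by C_n; here n = 8.

8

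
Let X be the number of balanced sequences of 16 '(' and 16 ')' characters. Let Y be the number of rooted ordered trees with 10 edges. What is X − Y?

A balanced arrangement of 16 bracket pairs is a Dyck word of semilength 16, so the count is C_16. So X = C_16 = 35357670.
Rooted ordered trees with n edges are counted by C_n; here n = 10. So Y = C_10 = 16796.
X − Y = 35357670 − 16796 = 35340874.

35340874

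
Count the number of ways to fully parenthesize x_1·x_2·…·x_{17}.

35357670

Bracketing 17 factors into binary products is counted by C_{17−1} = C_16.
C_16 = C(32,16)/17 = 601080390/17 = 35357670.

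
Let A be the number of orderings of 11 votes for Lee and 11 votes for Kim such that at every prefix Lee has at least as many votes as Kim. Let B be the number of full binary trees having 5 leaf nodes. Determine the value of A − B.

58772

Reading a vote for the leader as '(' and for the other as ')' turns such a sequence into a balanced string of 11 pairs, so the count is C_11. So A = C_11 = 58786.
Full binary trees with 5 leaves have 5−1 = 4 internal nodes, so there are C_4 of them. So B = C_4 = 14.
A − B = 58786 − 14 = 58772.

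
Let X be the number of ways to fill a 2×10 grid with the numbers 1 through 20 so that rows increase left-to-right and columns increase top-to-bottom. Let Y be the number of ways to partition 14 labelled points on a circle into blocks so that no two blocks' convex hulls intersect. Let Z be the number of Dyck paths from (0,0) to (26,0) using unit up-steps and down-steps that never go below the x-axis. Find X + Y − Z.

Standard Young tableaux of shape 2×n are counted by C_n; here n = 10. So X = C_10 = 16796.
Non-crossing partitions of an n-element set are counted by C_n; here n = 14. So Y = C_14 = 2674440.
Dyck paths of semilength n (length 2n) are counted by C_n; here n = 13. So Z = C_13 = 742900.
X + Y − Z = 16796 + 2674440 − 742900 = 1948336.

1948336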